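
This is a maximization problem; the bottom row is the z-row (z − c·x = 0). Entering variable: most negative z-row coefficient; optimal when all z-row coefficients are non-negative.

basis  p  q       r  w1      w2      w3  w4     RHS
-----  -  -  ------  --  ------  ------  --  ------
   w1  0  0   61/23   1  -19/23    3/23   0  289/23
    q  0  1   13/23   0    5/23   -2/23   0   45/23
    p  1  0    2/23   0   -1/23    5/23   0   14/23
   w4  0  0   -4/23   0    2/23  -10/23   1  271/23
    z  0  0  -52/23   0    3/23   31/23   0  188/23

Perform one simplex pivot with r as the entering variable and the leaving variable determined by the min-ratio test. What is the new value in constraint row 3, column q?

Ratio test on column r — row 1: (289/23)/(61/23) = 289/61; row 2: (45/23)/(13/23) = 45/13; row 3: (14/23)/(2/23) = 7; row 4: entry -4/23 ≤ 0. Minimum is 45/13 at row 2 (q leaves); pivot element 13/23.
Divide row 2 by 13/23; eliminate column r from the other rows.
Row 3 update in column q: 0 − (2/23)·(23/13) = -2/13.

-2/13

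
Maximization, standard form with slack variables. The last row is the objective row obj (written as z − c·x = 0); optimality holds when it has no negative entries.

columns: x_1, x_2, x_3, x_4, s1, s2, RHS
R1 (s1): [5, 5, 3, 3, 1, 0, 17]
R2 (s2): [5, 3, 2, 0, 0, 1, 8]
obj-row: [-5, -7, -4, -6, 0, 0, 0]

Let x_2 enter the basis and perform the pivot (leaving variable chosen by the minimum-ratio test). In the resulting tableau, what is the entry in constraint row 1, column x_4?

Ratio test on column x_2 — row 1: 17/5 = 17/5; row 2: 8/3 = 8/3. Minimum is 8/3 at row 2 (s2 leaves); pivot element 3.
Divide row 2 by 3; eliminate column x_2 from the other rows.
Row 1 update in column x_4: 3 − 5·0 = 3.

3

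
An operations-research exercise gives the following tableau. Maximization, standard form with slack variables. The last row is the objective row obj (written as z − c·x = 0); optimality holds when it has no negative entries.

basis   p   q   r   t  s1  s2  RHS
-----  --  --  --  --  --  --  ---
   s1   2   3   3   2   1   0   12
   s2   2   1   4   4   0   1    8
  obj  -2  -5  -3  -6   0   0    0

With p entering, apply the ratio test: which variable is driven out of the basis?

s2

Column p entries and ratios — s1: 12/2 = 6; s2: 8/2 = 4.
Smallest ratio is 4 in the row of s2, so s2 leaves.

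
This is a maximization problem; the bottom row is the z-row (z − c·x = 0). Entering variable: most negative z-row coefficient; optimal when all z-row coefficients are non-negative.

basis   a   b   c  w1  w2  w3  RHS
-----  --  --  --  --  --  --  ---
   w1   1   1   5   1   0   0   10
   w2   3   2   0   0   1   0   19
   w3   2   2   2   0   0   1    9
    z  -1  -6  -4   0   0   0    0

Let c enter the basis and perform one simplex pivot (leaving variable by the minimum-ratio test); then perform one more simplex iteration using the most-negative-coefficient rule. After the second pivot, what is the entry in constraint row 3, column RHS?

Ratio test on column c — row 1: 10/5 = 2; row 2: entry 0 ≤ 0; row 3: 9/2 = 9/2. Minimum is 2 at row 1 (w1 leaves); pivot element 5.
Divide row 1 by 5; eliminate column c from the other rows.
Second iteration: most negative z-row entry is -26/5 in column b, so b enters.
Ratio test on column b — row 1: 2/(1/5) = 10; row 2: 19/2 = 19/2; row 3: 5/(8/5) = 25/8. Minimum is 25/8 at row 3 (w3 leaves); pivot element 8/5.
Divide row 3 by 8/5; eliminate column b from the other rows.
After both pivots, the entry at constraint row 3, column RHS is 25/8.

25/8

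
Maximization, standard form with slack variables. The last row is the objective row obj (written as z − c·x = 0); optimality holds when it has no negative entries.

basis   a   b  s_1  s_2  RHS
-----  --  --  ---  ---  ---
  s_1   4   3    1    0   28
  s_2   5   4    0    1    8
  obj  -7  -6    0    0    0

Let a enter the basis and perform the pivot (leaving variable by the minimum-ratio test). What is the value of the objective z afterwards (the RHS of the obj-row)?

56/5

Ratio test on column a — row 1: 28/4 = 7; row 2: 8/5 = 8/5. Minimum is 8/5 at row 2 (s_2 leaves); pivot element 5.
Pivot on row 2; the obj-row RHS becomes 0 − (-7)·(8/5) = 56/5.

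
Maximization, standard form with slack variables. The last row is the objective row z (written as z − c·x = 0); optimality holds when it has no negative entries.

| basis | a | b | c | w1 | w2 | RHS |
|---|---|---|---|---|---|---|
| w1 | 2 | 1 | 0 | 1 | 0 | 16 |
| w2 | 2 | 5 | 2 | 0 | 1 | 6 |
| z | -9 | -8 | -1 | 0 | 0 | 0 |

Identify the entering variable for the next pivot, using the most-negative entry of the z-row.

a

Negative z-row entries: a: -9, b: -8, c: -1.
The most negative is -9 in column a, so a enters.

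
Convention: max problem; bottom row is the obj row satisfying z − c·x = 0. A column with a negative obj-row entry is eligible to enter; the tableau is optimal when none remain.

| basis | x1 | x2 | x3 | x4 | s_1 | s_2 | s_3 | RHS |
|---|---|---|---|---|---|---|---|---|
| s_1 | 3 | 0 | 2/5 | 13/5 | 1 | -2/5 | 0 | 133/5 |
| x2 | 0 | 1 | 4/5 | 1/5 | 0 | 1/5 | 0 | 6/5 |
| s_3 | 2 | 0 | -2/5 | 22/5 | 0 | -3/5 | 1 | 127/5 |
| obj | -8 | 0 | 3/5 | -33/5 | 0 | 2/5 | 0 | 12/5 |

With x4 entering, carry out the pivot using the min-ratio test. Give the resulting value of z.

Ratio test on column x4 — row 1: (133/5)/(13/5) = 133/13; row 2: (6/5)/(1/5) = 6; row 3: (127/5)/(22/5) = 127/22. Minimum is 127/22 at row 3 (s_3 leaves); pivot element 22/5.
Pivot on row 3; the obj-row RHS becomes 12/5 − (-33/5)·(127/22) = 81/2.

81/2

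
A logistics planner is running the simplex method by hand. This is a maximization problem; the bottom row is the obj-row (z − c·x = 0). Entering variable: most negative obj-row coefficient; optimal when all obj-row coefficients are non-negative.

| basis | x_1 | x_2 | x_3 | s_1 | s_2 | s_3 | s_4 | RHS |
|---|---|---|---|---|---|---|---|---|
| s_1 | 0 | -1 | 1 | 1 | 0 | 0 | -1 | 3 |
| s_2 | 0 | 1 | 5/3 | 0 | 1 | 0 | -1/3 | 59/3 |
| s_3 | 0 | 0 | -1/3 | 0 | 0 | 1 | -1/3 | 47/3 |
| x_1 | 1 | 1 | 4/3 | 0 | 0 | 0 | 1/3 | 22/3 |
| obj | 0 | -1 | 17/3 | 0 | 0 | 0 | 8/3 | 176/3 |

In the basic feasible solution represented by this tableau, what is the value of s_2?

s_2 is basic (row 2); its value is the RHS of that row, 59/3.

59/3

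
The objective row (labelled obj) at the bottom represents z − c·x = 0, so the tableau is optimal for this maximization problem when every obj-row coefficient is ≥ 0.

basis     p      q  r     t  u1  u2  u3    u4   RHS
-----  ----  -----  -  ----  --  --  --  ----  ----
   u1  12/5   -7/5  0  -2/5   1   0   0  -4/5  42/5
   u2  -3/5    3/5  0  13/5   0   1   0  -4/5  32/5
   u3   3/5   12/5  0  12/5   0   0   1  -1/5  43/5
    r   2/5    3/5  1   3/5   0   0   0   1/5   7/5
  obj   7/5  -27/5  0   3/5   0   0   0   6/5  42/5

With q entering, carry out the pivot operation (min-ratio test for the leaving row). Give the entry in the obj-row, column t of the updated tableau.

6

Ratio test on column q — row 1: entry -7/5 ≤ 0; row 2: (32/5)/(3/5) = 32/3; row 3: (43/5)/(12/5) = 43/12; row 4: (7/5)/(3/5) = 7/3. Minimum is 7/3 at row 4 (r leaves); pivot element 3/5.
Divide row 4 by 3/5; eliminate column q from the other rows.
obj-row update in column t: 3/5 − (-27/5)·1 = 6.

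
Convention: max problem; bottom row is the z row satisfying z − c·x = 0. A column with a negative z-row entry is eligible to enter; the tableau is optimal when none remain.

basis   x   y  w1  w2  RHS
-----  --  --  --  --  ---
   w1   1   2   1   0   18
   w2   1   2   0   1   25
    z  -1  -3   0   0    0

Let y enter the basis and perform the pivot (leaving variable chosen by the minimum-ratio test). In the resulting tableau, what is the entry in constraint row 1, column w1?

1/2

Ratio test on column y — row 1: 18/2 = 9; row 2: 25/2 = 25/2. Minimum is 9 at row 1 (w1 leaves); pivot element 2.
Divide row 1 by 2; eliminate column y from the other rows.
In the new row 1, the w1 entry is the old entry divided by the pivot: 1/2 = 1/2.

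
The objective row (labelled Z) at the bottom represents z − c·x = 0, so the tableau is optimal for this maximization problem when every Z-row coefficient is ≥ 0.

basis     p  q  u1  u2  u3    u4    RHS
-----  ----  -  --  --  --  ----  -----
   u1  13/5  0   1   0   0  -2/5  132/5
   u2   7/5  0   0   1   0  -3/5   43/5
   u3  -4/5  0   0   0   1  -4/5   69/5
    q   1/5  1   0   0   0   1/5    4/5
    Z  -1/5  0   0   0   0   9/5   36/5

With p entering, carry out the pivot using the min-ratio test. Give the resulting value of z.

Ratio test on column p — row 1: (132/5)/(13/5) = 132/13; row 2: (43/5)/(7/5) = 43/7; row 3: entry -4/5 ≤ 0; row 4: (4/5)/(1/5) = 4. Minimum is 4 at row 4 (q leaves); pivot element 1/5.
Pivot on row 4; the Z-row RHS becomes 36/5 − (-1/5)·4 = 8.

8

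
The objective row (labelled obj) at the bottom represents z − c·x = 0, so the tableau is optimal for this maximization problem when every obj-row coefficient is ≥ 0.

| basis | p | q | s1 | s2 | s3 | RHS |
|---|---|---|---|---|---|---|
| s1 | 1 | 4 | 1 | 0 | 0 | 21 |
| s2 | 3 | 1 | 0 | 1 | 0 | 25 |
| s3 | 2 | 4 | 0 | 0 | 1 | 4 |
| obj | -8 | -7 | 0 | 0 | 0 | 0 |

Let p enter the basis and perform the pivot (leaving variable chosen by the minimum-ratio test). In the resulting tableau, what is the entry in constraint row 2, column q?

Ratio test on column p — row 1: 21/1 = 21; row 2: 25/3 = 25/3; row 3: 4/2 = 2. Minimum is 2 at row 3 (s3 leaves); pivot element 2.
Divide row 3 by 2; eliminate column p from the other rows.
Row 2 update in column q: 1 − 3·2 = -5.

-5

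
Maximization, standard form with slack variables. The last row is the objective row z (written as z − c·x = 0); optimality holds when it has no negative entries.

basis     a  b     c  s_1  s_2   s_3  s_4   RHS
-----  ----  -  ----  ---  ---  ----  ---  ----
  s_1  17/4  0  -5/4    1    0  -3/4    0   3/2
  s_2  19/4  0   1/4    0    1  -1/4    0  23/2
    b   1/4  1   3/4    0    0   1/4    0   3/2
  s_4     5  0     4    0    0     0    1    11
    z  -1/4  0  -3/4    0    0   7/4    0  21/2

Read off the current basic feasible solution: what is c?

c is not in the basis, so in the current basic feasible solution c = 0.

0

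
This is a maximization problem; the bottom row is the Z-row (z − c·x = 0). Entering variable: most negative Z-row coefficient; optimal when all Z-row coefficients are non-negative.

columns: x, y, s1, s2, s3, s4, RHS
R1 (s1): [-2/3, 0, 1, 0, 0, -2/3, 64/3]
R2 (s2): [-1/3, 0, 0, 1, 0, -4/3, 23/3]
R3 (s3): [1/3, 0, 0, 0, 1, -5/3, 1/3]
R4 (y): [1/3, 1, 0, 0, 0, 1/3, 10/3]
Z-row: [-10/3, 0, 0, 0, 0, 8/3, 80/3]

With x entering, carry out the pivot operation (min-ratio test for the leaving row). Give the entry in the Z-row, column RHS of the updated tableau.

30

Ratio test on column x — row 1: entry -2/3 ≤ 0; row 2: entry -1/3 ≤ 0; row 3: (1/3)/(1/3) = 1; row 4: (10/3)/(1/3) = 10. Minimum is 1 at row 3 (s3 leaves); pivot element 1/3.
Divide row 3 by 1/3; eliminate column x from the other rows.
Z-row update in column RHS: 80/3 − (-10/3)·1 = 30.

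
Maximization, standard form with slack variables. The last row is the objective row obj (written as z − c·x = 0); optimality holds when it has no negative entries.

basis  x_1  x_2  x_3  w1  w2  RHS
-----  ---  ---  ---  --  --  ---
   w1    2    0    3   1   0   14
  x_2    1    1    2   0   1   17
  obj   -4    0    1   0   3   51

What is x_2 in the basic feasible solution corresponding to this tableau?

17

x_2 is basic (row 2); its value is the RHS of that row, 17.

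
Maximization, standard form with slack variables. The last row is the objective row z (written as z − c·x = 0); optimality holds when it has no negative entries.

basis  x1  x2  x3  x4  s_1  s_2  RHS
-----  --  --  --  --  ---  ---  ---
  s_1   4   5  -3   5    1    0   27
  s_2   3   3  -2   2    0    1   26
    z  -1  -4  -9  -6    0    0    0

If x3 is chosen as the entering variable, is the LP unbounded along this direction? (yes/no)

yes

Every constraint-row entry in column x3 is ≤ 0, so increasing x3 is unbounded.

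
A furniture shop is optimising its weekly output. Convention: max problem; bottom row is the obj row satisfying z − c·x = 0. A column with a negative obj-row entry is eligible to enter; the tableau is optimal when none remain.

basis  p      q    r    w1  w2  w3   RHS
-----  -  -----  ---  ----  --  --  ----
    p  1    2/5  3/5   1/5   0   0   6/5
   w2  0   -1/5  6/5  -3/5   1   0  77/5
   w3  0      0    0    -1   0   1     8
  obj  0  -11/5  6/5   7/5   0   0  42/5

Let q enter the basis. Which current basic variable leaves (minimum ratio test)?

p

Column q entries and ratios — p: (6/5)/(2/5) = 3; w2: -1/5 ≤ 0, skip; w3: 0 ≤ 0, skip.
Smallest ratio is 3 in the row of p, so p leaves.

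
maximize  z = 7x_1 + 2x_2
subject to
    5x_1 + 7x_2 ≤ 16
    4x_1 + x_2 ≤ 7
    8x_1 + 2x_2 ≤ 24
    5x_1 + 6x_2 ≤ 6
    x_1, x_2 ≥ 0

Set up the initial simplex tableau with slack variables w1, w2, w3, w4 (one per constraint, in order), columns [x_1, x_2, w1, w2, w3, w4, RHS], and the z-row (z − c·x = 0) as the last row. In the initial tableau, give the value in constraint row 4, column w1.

0

Slack w1 belongs to constraint 1; its column is the unit vector e_1, so the entry in row 4 is 0.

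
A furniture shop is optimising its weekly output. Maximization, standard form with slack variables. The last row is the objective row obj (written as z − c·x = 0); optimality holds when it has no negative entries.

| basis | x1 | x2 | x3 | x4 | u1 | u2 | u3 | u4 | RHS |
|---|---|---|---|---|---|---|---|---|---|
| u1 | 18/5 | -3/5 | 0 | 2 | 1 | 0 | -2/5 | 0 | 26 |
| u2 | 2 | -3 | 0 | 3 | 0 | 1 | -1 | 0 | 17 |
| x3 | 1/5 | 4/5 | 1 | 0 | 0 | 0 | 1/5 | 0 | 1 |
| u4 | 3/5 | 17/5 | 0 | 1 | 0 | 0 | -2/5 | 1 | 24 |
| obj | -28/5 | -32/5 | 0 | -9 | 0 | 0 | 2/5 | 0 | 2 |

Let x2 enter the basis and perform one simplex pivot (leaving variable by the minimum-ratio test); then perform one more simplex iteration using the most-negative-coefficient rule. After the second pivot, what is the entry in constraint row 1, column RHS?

Ratio test on column x2 — row 1: entry -3/5 ≤ 0; row 2: entry -3 ≤ 0; row 3: 1/(4/5) = 5/4; row 4: 24/(17/5) = 120/17. Minimum is 5/4 at row 3 (x3 leaves); pivot element 4/5.
Divide row 3 by 4/5; eliminate column x2 from the other rows.
Second iteration: most negative obj-row entry is -9 in column x4, so x4 enters.
Ratio test on column x4 — row 1: (107/4)/2 = 107/8; row 2: (83/4)/3 = 83/12; row 3: entry 0 ≤ 0; row 4: (79/4)/1 = 79/4. Minimum is 83/12 at row 2 (u2 leaves); pivot element 3.
Divide row 2 by 3; eliminate column x4 from the other rows.
After both pivots, the entry at constraint row 1, column RHS is 155/12.

155/12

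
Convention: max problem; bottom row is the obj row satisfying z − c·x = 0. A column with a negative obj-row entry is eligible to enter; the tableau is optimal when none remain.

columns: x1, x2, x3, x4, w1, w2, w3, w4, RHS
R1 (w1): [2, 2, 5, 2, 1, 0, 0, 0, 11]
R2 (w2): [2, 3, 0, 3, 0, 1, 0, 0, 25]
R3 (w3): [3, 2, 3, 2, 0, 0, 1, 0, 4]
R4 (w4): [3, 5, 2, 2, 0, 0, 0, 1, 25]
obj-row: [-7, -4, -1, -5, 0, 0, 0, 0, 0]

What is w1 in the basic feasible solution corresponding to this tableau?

w1 is basic (row 1); its value is the RHS of that row, 11.

11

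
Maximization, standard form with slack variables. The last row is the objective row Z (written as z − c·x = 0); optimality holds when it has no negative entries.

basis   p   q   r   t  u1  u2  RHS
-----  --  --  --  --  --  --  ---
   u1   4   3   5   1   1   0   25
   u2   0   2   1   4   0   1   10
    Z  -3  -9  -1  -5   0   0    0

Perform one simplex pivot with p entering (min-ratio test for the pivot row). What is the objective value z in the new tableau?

Ratio test on column p — row 1: 25/4 = 25/4; row 2: entry 0 ≤ 0. Minimum is 25/4 at row 1 (u1 leaves); pivot element 4.
Pivot on row 1; the Z-row RHS becomes 0 − (-3)·(25/4) = 75/4.

75/4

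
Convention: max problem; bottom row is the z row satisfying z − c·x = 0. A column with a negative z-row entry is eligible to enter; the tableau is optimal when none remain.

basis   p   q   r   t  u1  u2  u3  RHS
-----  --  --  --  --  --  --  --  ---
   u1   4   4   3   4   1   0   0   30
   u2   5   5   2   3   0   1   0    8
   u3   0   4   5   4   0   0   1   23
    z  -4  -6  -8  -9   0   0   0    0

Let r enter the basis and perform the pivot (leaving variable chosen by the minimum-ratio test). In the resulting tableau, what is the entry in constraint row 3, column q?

Ratio test on column r — row 1: 30/3 = 10; row 2: 8/2 = 4; row 3: 23/5 = 23/5. Minimum is 4 at row 2 (u2 leaves); pivot element 2.
Divide row 2 by 2; eliminate column r from the other rows.
Row 3 update in column q: 4 − 5·(5/2) = -17/2.

-17/2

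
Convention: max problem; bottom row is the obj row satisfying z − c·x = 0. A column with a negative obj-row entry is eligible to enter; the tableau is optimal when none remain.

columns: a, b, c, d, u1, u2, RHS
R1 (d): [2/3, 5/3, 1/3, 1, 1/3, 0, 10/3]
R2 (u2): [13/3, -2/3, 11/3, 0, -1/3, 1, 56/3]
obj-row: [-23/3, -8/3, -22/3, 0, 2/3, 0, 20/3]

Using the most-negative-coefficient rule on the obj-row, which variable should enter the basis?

a

Negative obj-row entries: a: -23/3, b: -8/3, c: -22/3.
The most negative is -23/3 in column a, so a enters.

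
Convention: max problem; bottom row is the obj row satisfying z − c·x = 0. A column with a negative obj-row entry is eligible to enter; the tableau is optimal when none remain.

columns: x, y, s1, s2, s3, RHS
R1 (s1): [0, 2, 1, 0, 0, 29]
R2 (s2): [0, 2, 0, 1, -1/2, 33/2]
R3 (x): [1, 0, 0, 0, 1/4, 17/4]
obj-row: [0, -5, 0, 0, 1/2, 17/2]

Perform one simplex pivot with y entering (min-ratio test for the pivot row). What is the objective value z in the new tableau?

Ratio test on column y — row 1: 29/2 = 29/2; row 2: (33/2)/2 = 33/4; row 3: entry 0 ≤ 0. Minimum is 33/4 at row 2 (s2 leaves); pivot element 2.
Pivot on row 2; the obj-row RHS becomes 17/2 − (-5)·(33/4) = 199/4.

199/4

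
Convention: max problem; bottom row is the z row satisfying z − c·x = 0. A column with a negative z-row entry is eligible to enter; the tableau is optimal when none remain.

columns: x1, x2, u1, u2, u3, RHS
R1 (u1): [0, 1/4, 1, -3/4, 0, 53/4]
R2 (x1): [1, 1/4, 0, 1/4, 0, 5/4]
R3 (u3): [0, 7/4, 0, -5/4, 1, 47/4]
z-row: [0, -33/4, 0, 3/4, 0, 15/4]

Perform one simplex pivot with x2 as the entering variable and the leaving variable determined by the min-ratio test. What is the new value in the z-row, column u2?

9

Ratio test on column x2 — row 1: (53/4)/(1/4) = 53; row 2: (5/4)/(1/4) = 5; row 3: (47/4)/(7/4) = 47/7. Minimum is 5 at row 2 (x1 leaves); pivot element 1/4.
Divide row 2 by 1/4; eliminate column x2 from the other rows.
z-row update in column u2: 3/4 − (-33/4)·1 = 9.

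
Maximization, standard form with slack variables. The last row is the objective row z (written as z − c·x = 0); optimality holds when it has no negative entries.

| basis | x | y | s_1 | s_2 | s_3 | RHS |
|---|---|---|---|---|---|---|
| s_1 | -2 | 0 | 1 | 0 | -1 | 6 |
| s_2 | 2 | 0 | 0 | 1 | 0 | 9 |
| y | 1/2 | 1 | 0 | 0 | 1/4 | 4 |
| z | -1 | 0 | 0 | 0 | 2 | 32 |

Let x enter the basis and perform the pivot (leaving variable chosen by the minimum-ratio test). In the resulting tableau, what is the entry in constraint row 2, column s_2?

Ratio test on column x — row 1: entry -2 ≤ 0; row 2: 9/2 = 9/2; row 3: 4/(1/2) = 8. Minimum is 9/2 at row 2 (s_2 leaves); pivot element 2.
Divide row 2 by 2; eliminate column x from the other rows.
In the new row 2, the s_2 entry is the old entry divided by the pivot: 1/2 = 1/2.

1/2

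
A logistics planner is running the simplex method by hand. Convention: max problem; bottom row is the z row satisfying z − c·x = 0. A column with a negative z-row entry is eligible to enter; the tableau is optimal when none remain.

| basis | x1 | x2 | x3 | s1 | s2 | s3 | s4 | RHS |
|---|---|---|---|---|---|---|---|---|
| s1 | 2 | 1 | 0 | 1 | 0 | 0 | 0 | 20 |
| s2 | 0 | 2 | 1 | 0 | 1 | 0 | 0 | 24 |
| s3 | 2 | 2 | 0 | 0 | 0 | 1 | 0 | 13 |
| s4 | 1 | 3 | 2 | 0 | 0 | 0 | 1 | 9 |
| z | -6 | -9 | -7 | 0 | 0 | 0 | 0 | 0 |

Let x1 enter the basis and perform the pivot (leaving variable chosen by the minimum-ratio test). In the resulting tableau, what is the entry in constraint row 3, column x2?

1

Ratio test on column x1 — row 1: 20/2 = 10; row 2: entry 0 ≤ 0; row 3: 13/2 = 13/2; row 4: 9/1 = 9. Minimum is 13/2 at row 3 (s3 leaves); pivot element 2.
Divide row 3 by 2; eliminate column x1 from the other rows.
In the new row 3, the x2 entry is the old entry divided by the pivot: 2/2 = 1.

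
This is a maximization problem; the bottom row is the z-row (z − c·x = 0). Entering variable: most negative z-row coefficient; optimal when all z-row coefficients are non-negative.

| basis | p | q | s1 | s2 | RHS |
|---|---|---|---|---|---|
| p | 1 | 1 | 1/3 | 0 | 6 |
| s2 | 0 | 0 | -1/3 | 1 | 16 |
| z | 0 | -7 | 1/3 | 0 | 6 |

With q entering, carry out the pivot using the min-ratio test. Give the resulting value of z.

48

Ratio test on column q — row 1: 6/1 = 6; row 2: entry 0 ≤ 0. Minimum is 6 at row 1 (p leaves); pivot element 1.
Pivot on row 1; the z-row RHS becomes 6 − (-7)·6 = 48.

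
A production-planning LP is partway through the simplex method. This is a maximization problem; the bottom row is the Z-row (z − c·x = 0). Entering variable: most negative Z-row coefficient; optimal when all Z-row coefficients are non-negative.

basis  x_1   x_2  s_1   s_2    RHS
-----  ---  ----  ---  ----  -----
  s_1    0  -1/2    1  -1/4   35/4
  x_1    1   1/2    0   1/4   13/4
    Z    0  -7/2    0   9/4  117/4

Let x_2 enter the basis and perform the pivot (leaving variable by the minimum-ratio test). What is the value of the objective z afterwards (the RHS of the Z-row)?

Ratio test on column x_2 — row 1: entry -1/2 ≤ 0; row 2: (13/4)/(1/2) = 13/2. Minimum is 13/2 at row 2 (x_1 leaves); pivot element 1/2.
Pivot on row 2; the Z-row RHS becomes 117/4 − (-7/2)·(13/2) = 52.

52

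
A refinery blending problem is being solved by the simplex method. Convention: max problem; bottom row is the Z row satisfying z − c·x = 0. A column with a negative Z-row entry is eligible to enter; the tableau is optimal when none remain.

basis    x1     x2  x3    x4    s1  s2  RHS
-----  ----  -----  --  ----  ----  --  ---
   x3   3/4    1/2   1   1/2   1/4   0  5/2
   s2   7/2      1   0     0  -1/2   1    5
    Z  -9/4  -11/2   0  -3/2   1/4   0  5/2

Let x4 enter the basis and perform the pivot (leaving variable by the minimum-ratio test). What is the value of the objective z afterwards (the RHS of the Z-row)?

Ratio test on column x4 — row 1: (5/2)/(1/2) = 5; row 2: entry 0 ≤ 0. Minimum is 5 at row 1 (x3 leaves); pivot element 1/2.
Pivot on row 1; the Z-row RHS becomes 5/2 − (-3/2)·5 = 10.

10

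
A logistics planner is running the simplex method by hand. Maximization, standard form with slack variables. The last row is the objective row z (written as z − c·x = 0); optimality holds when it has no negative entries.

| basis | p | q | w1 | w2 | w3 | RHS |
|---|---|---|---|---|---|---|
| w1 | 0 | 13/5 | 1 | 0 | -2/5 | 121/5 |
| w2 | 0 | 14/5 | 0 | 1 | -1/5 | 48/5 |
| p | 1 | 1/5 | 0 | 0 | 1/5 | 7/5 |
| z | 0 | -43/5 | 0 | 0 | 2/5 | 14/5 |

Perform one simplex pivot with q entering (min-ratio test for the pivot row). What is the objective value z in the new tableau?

226/7

Ratio test on column q — row 1: (121/5)/(13/5) = 121/13; row 2: (48/5)/(14/5) = 24/7; row 3: (7/5)/(1/5) = 7. Minimum is 24/7 at row 2 (w2 leaves); pivot element 14/5.
Pivot on row 2; the z-row RHS becomes 14/5 − (-43/5)·(24/7) = 226/7.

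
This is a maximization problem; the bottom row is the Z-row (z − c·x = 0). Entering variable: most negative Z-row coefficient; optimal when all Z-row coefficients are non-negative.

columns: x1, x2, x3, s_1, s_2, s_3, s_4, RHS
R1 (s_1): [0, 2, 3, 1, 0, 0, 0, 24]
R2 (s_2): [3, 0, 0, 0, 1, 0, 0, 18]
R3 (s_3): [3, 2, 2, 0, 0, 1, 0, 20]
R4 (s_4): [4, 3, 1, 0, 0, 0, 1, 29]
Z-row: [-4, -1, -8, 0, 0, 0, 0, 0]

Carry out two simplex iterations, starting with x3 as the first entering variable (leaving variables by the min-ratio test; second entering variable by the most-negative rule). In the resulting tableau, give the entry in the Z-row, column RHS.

Ratio test on column x3 — row 1: 24/3 = 8; row 2: entry 0 ≤ 0; row 3: 20/2 = 10; row 4: 29/1 = 29. Minimum is 8 at row 1 (s_1 leaves); pivot element 3.
Divide row 1 by 3; eliminate column x3 from the other rows.
Second iteration: most negative Z-row entry is -4 in column x1, so x1 enters.
Ratio test on column x1 — row 1: entry 0 ≤ 0; row 2: 18/3 = 6; row 3: 4/3 = 4/3; row 4: 21/4 = 21/4. Minimum is 4/3 at row 3 (s_3 leaves); pivot element 3.
Divide row 3 by 3; eliminate column x1 from the other rows.
After both pivots, the entry at the Z-row, column RHS is 208/3.

208/3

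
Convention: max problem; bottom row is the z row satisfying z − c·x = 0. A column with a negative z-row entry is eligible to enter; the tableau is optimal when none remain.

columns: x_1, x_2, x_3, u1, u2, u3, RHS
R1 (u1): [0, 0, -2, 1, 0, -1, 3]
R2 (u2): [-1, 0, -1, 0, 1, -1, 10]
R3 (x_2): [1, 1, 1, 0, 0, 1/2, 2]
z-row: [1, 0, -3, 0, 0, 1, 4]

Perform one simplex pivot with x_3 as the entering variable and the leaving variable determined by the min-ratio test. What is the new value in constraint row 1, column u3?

0

Ratio test on column x_3 — row 1: entry -2 ≤ 0; row 2: entry -1 ≤ 0; row 3: 2/1 = 2. Minimum is 2 at row 3 (x_2 leaves); pivot element 1.
Divide row 3 by 1; eliminate column x_3 from the other rows.
Row 1 update in column u3: -1 − (-2)·(1/2) = 0.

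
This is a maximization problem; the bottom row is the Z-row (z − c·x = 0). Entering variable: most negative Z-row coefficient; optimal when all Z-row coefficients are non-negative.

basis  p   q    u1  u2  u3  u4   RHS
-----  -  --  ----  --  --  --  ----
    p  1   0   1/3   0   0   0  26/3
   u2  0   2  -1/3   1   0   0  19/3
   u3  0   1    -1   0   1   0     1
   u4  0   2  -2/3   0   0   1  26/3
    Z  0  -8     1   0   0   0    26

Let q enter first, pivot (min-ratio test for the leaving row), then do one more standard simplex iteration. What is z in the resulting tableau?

261/5

Ratio test on column q — row 1: entry 0 ≤ 0; row 2: (19/3)/2 = 19/6; row 3: 1/1 = 1; row 4: (26/3)/2 = 13/3. Minimum is 1 at row 3 (u3 leaves); pivot element 1.
Pivot on row 3; the Z-row RHS becomes 26 − (-8)·1 = 34.
Next entering variable (most negative Z-row entry -7): u1.
Ratio test on column u1 — row 1: (26/3)/(1/3) = 26; row 2: (13/3)/(5/3) = 13/5; row 3: entry -1 ≤ 0; row 4: (20/3)/(4/3) = 5. Minimum is 13/5 at row 2 (u2 leaves); pivot element 5/3.
After the second pivot the Z-row RHS is 34 − (-7)·(13/5) = 261/5.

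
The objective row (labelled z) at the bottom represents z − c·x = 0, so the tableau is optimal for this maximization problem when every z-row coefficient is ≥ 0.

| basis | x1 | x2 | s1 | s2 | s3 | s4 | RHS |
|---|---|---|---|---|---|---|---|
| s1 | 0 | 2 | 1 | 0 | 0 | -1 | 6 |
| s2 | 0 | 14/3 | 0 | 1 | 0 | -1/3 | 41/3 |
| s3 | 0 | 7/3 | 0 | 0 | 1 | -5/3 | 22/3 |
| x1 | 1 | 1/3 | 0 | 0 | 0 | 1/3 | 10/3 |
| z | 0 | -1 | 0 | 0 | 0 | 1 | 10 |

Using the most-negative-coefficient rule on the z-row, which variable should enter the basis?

x2

Negative z-row entries: x2: -1.
The most negative is -1 in column x2, so x2 enters.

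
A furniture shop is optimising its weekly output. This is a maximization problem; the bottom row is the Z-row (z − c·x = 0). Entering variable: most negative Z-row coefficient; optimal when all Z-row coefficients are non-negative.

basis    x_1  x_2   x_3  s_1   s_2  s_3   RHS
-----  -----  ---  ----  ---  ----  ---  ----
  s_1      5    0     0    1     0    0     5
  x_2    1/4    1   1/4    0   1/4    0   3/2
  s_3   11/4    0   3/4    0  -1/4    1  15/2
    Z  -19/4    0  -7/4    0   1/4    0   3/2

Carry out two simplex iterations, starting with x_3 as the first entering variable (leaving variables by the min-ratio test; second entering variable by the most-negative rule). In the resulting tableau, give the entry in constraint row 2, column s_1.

-1/5

Ratio test on column x_3 — row 1: entry 0 ≤ 0; row 2: (3/2)/(1/4) = 6; row 3: (15/2)/(3/4) = 10. Minimum is 6 at row 2 (x_2 leaves); pivot element 1/4.
Divide row 2 by 1/4; eliminate column x_3 from the other rows.
Second iteration: most negative Z-row entry is -3 in column x_1, so x_1 enters.
Ratio test on column x_1 — row 1: 5/5 = 1; row 2: 6/1 = 6; row 3: 3/2 = 3/2. Minimum is 1 at row 1 (s_1 leaves); pivot element 5.
Divide row 1 by 5; eliminate column x_1 from the other rows.
After both pivots, the entry at constraint row 2, column s_1 is -1/5.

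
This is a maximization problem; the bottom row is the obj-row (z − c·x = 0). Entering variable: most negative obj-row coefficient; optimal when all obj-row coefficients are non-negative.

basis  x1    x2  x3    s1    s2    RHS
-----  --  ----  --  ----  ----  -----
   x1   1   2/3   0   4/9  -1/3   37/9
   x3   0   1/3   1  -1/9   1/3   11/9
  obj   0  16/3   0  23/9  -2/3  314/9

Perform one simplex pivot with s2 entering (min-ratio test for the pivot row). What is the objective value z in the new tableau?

Ratio test on column s2 — row 1: entry -1/3 ≤ 0; row 2: (11/9)/(1/3) = 11/3. Minimum is 11/3 at row 2 (x3 leaves); pivot element 1/3.
Pivot on row 2; the obj-row RHS becomes 314/9 − (-2/3)·(11/3) = 112/3.

112/3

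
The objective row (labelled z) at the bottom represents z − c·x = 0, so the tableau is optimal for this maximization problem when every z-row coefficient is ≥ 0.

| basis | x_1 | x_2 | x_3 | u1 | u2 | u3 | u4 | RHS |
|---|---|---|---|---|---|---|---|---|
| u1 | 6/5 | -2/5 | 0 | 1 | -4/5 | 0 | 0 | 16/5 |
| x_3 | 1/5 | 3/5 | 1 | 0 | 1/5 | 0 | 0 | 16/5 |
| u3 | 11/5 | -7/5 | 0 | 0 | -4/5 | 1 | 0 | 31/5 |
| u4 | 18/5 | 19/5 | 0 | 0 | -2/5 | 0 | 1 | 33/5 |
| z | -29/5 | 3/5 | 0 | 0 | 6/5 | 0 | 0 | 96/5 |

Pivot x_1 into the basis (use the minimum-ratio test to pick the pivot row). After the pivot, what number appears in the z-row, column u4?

29/18

Ratio test on column x_1 — row 1: (16/5)/(6/5) = 8/3; row 2: (16/5)/(1/5) = 16; row 3: (31/5)/(11/5) = 31/11; row 4: (33/5)/(18/5) = 11/6. Minimum is 11/6 at row 4 (u4 leaves); pivot element 18/5.
Divide row 4 by 18/5; eliminate column x_1 from the other rows.
z-row update in column u4: 0 − (-29/5)·(5/18) = 29/18.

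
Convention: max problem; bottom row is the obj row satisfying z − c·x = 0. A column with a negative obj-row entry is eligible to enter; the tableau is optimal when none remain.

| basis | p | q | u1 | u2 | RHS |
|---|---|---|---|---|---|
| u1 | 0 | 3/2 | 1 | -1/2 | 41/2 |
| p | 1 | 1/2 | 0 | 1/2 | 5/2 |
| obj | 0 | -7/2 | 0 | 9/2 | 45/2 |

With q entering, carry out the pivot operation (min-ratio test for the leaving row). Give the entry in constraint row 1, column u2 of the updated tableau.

Ratio test on column q — row 1: (41/2)/(3/2) = 41/3; row 2: (5/2)/(1/2) = 5. Minimum is 5 at row 2 (p leaves); pivot element 1/2.
Divide row 2 by 1/2; eliminate column q from the other rows.
Row 1 update in column u2: -1/2 − (3/2)·1 = -2.

-2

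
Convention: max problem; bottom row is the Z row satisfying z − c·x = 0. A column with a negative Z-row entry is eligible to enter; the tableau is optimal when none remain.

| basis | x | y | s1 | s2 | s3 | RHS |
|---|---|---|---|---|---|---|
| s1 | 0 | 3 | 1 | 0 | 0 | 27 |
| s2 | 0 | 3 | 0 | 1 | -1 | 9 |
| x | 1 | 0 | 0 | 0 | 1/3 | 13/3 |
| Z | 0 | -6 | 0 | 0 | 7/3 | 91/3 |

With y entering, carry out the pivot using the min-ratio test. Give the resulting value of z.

145/3

Ratio test on column y — row 1: 27/3 = 9; row 2: 9/3 = 3; row 3: entry 0 ≤ 0. Minimum is 3 at row 2 (s2 leaves); pivot element 3.
Pivot on row 2; the Z-row RHS becomes 91/3 − (-6)·3 = 145/3.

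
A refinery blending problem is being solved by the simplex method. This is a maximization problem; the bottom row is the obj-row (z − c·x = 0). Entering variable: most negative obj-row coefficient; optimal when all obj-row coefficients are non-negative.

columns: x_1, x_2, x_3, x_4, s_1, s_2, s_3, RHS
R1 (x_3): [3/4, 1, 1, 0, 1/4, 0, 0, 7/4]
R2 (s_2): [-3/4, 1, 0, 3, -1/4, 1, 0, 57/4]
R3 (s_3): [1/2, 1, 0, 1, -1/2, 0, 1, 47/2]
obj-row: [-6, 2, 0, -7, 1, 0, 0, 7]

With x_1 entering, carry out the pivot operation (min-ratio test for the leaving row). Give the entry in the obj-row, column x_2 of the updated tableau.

10

Ratio test on column x_1 — row 1: (7/4)/(3/4) = 7/3; row 2: entry -3/4 ≤ 0; row 3: (47/2)/(1/2) = 47. Minimum is 7/3 at row 1 (x_3 leaves); pivot element 3/4.
Divide row 1 by 3/4; eliminate column x_1 from the other rows.
obj-row update in column x_2: 2 − (-6)·(4/3) = 10.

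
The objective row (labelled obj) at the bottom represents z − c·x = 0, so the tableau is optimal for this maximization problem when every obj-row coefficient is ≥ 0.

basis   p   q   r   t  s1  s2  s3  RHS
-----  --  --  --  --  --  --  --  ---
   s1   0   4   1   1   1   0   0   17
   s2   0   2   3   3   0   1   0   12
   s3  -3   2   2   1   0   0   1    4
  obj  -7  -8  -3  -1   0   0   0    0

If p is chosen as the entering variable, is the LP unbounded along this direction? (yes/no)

yes

Every constraint-row entry in column p is ≤ 0, so increasing p is unbounded.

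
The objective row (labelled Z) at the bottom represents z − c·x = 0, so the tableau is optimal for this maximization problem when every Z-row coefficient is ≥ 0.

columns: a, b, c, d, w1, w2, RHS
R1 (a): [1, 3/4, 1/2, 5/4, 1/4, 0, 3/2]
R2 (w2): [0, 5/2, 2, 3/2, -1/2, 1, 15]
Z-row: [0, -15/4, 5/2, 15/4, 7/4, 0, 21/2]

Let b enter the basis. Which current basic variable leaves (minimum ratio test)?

a

Column b entries and ratios — a: (3/2)/(3/4) = 2; w2: 15/(5/2) = 6.
Smallest ratio is 2 in the row of a, so a leaves.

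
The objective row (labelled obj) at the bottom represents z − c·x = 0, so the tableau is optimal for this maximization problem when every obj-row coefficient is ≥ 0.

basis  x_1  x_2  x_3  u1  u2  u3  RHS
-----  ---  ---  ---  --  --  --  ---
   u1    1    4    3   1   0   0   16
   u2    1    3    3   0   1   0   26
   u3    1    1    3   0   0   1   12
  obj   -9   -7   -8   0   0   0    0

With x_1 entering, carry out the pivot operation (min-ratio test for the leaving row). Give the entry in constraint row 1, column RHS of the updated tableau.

4

Ratio test on column x_1 — row 1: 16/1 = 16; row 2: 26/1 = 26; row 3: 12/1 = 12. Minimum is 12 at row 3 (u3 leaves); pivot element 1.
Divide row 3 by 1; eliminate column x_1 from the other rows.
Row 1 update in column RHS: 16 − 1·12 = 4.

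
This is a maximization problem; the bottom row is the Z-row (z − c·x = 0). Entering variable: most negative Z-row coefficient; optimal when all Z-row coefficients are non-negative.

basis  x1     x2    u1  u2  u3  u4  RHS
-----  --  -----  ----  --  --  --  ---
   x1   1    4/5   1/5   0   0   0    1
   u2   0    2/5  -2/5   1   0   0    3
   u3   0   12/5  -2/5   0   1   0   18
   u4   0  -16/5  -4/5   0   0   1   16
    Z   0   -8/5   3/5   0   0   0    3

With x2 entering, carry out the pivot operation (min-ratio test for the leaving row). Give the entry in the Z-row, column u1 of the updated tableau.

Ratio test on column x2 — row 1: 1/(4/5) = 5/4; row 2: 3/(2/5) = 15/2; row 3: 18/(12/5) = 15/2; row 4: entry -16/5 ≤ 0. Minimum is 5/4 at row 1 (x1 leaves); pivot element 4/5.
Divide row 1 by 4/5; eliminate column x2 from the other rows.
Z-row update in column u1: 3/5 − (-8/5)·(1/4) = 1.

1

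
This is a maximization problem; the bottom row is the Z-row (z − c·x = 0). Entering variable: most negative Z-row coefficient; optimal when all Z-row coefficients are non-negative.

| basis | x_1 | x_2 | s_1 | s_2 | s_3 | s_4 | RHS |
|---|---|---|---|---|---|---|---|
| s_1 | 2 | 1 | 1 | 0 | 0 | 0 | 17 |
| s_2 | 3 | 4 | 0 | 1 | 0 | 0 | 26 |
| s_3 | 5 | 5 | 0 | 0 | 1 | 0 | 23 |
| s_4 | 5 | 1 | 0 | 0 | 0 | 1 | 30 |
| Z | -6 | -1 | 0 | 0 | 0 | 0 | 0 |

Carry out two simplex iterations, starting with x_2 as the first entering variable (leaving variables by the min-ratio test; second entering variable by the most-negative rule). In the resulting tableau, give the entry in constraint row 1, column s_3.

-2/5

Ratio test on column x_2 — row 1: 17/1 = 17; row 2: 26/4 = 13/2; row 3: 23/5 = 23/5; row 4: 30/1 = 30. Minimum is 23/5 at row 3 (s_3 leaves); pivot element 5.
Divide row 3 by 5; eliminate column x_2 from the other rows.
Second iteration: most negative Z-row entry is -5 in column x_1, so x_1 enters.
Ratio test on column x_1 — row 1: (62/5)/1 = 62/5; row 2: entry -1 ≤ 0; row 3: (23/5)/1 = 23/5; row 4: (127/5)/4 = 127/20. Minimum is 23/5 at row 3 (x_2 leaves); pivot element 1.
Divide row 3 by 1; eliminate column x_1 from the other rows.
After both pivots, the entry at constraint row 1, column s_3 is -2/5.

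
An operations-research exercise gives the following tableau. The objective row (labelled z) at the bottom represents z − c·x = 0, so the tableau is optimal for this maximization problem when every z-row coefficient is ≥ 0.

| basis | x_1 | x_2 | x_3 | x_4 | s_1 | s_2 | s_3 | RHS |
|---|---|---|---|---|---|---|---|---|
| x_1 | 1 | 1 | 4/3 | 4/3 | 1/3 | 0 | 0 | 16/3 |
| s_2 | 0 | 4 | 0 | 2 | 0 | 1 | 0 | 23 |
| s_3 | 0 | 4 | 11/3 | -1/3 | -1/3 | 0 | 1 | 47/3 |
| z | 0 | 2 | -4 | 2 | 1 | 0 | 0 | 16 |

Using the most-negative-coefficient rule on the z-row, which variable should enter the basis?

Negative z-row entries: x_3: -4.
The most negative is -4 in column x_3, so x_3 enters.

x_3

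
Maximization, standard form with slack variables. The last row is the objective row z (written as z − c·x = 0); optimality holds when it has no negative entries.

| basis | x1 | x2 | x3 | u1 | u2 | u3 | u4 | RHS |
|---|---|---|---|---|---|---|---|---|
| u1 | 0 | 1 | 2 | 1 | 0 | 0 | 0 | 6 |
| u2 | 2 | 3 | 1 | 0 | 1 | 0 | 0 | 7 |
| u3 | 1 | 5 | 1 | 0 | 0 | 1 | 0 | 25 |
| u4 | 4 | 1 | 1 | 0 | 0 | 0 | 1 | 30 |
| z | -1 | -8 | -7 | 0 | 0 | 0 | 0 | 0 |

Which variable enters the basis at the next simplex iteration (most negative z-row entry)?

Negative z-row entries: x1: -1, x2: -8, x3: -7.
The most negative is -8 in column x2, so x2 enters.

x2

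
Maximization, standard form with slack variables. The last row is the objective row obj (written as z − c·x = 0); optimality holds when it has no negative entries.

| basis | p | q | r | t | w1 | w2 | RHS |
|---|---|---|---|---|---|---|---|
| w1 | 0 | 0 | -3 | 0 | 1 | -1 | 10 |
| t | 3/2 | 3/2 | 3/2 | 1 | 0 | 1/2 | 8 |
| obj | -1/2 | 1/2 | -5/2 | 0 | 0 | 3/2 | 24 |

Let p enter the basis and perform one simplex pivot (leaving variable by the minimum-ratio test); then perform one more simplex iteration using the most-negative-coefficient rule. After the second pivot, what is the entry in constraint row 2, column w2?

1/3

Ratio test on column p — row 1: entry 0 ≤ 0; row 2: 8/(3/2) = 16/3. Minimum is 16/3 at row 2 (t leaves); pivot element 3/2.
Divide row 2 by 3/2; eliminate column p from the other rows.
Second iteration: most negative obj-row entry is -2 in column r, so r enters.
Ratio test on column r — row 1: entry -3 ≤ 0; row 2: (16/3)/1 = 16/3. Minimum is 16/3 at row 2 (p leaves); pivot element 1.
Divide row 2 by 1; eliminate column r from the other rows.
After both pivots, the entry at constraint row 2, column w2 is 1/3.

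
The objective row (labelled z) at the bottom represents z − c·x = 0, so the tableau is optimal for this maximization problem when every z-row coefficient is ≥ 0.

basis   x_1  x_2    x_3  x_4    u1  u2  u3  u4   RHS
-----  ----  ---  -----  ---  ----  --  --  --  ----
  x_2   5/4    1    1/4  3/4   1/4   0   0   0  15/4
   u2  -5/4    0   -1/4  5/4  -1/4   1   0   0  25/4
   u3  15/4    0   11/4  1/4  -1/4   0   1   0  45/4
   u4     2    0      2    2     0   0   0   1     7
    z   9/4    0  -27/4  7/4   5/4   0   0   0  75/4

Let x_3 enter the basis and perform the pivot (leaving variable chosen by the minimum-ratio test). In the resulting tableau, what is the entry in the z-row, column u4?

Ratio test on column x_3 — row 1: (15/4)/(1/4) = 15; row 2: entry -1/4 ≤ 0; row 3: (45/4)/(11/4) = 45/11; row 4: 7/2 = 7/2. Minimum is 7/2 at row 4 (u4 leaves); pivot element 2.
Divide row 4 by 2; eliminate column x_3 from the other rows.
z-row update in column u4: 0 − (-27/4)·(1/2) = 27/8.

27/8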